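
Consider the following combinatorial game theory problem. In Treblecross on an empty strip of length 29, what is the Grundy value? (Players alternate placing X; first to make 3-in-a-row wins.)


Treblecross: place X on empty cells; 3-in-a-row wins.
Playing within two cells of an existing X lets the opponent win at once, so sensible play treats the cells i-2..i+2 around each X as dead. The player left with no safe cell loses, so this is a normal-play take-away game on strips of safe cells.
Placing X at cell i (0-indexed) of a strip of k safe cells leaves independent strips of sizes max(0, i-2) and max(0, k-i-3). Hence G(k) = mex{ G(max(0,i-2)) XOR G(max(0,k-i-3)) : 0 <= i < k }, with G(0) = 0.
G(1): splits (0,0):0^0=0 -> mex({0}) = 1
G(2): splits (0,0):0^0=0 -> mex({0}) = 1
G(3): splits (0,0):0^0=0 -> mex({0}) = 1
G(4): splits (0,1):0^1=1 (0,0):0^0=0 -> mex({0, 1}) = 2
G(5): splits (0,2):0^1=1 (0,1):0^1=1 (0,0):0^0=0 -> mex({0, 1}) = 2
G(6) = mex({1}) = 0
G(7) = mex({0, 1, 2}) = 3
G(8) = mex({0, 1, 2}) = 3
G(9) = mex({0, 2}) = 1
G(10) = mex({0, 2, 3}) = 1
G(11) = mex({0, 3}) = 1
G(12) = mex({1, 3}) = 0
G(13) = mex({0, 1, 2, 3}) = 4
G(14) = mex({0, 1, 2}) = 3
G(15) = mex({0, 1, 2}) = 3
G(16) = mex({0, 1, 2, 4}) = 3
G(17) = mex({0, 1, 3, 4}) = 2
G(18) = mex({0, 1, 3, 4}) = 2
G(19) = mex({0, 1, 3, 5}) = 2
G(20) = mex({0, 1, 2, 3, 5}) = 4
G(21) = mex({0, 1, 2, 3, 5}) = 4
G(22) = mex({1, 2, 6}) = 0
G(23) = mex({0, 1, 2, 3, 4, 6}) = 5
G(24) = mex({0, 1, 2, 3, 4}) = 5
G(25) = mex({0, 1, 3, 4, 7}) = 2
G(26) = mex({0, 1, 3, 4, 5, 7}) = 2
G(27) = mex({0, 1, 3, 5}) = 2
G(28) = mex({0, 1, 2, 5}) = 3
G(29) = mex({0, 1, 2, 4, 5, 6}) = 3
Therefore G(29) = 3.

3


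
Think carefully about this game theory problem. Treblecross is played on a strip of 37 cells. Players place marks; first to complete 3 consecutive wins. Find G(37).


Treblecross: place X on empty cells; 3-in-a-row wins.
Playing within two cells of an existing X lets the opponent win at once, so sensible play treats the cells i-2..i+2 around each X as dead. The player left with no safe cell loses, so this is a normal-play take-away game on strips of safe cells.
Placing X at cell i (0-indexed) of a strip of k safe cells leaves independent strips of sizes max(0, i-2) and max(0, k-i-3). Hence G(k) = mex{ G(max(0,i-2)) XOR G(max(0,k-i-3)) : 0 <= i < k }, with G(0) = 0.
G(1): splits (0,0):0^0=0 -> mex({0}) = 1
G(2): splits (0,0):0^0=0 -> mex({0}) = 1
G(3): splits (0,0):0^0=0 -> mex({0}) = 1
G(4): splits (0,1):0^1=1 (0,0):0^0=0 -> mex({0, 1}) = 2
G(5): splits (0,2):0^1=1 (0,1):0^1=1 (0,0):0^0=0 -> mex({0, 1}) = 2
G(6) = mex({1}) = 0
G(7) = mex({0, 1, 2}) = 3
G(8) = mex({0, 1, 2}) = 3
G(9) = mex({0, 2}) = 1
G(10) = mex({0, 2, 3}) = 1
G(11) = mex({0, 3}) = 1
G(12) = mex({1, 3}) = 0
G(13) = mex({0, 1, 2, 3}) = 4
G(14) = mex({0, 1, 2}) = 3
G(15) = mex({0, 1, 2}) = 3
G(16) = mex({0, 1, 2, 4}) = 3
G(17) = mex({0, 1, 3, 4}) = 2
G(18) = mex({0, 1, 3, 4}) = 2
G(19) = mex({0, 1, 3, 5}) = 2
G(20) = mex({0, 1, 2, 3, 5}) = 4
G(21) = mex({0, 1, 2, 3, 5}) = 4
G(22) = mex({1, 2, 6}) = 0
G(23) = mex({0, 1, 2, 3, 4, 6}) = 5
G(24) = mex({0, 1, 2, 3, 4}) = 5
G(25) = mex({0, 1, 3, 4, 7}) = 2
G(26) = mex({0, 1, 3, 4, 5, 7}) = 2
G(27) = mex({0, 1, 3, 5}) = 2
G(28) = mex({0, 1, 2, 5}) = 3
G(29) = mex({0, 1, 2, 4, 5, 6}) = 3
G(30) = mex({1, 2, 4, 6}) = 0
G(31) = mex({0, 1, 2, 3, 4, 6}) = 5
G(32) = mex({1, 2, 3, 4, 7}) = 0
G(33) = mex({0, 3, 7}) = 1
G(34) = mex({0, 2, 3, 5, 7}) = 1
G(35) = mex({0, 2, 3, 5, 6}) = 1
G(36) = mex({0, 1, 2, 5, 6}) = 3
G(37) = mex({0, 1, 2, 4, 5, 6}) = 3
Therefore G(37) = 3.

3


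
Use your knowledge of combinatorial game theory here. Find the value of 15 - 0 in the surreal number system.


x = 15, y = 0
x - y = 15 - 0 = 15

15


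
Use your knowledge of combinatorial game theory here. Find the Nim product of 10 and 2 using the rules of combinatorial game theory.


Nim multiplication is bilinear over XOR: (u XOR v) * w = (u*w) XOR (v*w).
So we split each operand into its bit components and XOR the pairwise Nim products.
10 = 2 + 8 (as XOR of powers of 2).
2 = 2 (as XOR of powers of 2).
Using the standard Nim-product table on single bits:
  2*2 = 3,   2*4 = 8,   2*8 = 12,
  4*4 = 6,   4*8 = 11,  8*8 = 13,
and  1*x = x (identity), k*l = l*k (commutative).
Pairwise Nim products:
  2 * 2 = 3
  8 * 2 = 12
XOR them: 3 XOR 12 = 15.
Result: 10 * 2 = 15 (in Nim).

15


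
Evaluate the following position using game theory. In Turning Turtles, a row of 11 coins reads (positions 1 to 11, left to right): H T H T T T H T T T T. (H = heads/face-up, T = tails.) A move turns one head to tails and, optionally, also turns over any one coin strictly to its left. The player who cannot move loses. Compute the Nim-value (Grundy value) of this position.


Coins: H T H T T T H T T T T
Key fact: a single head at position k behaves exactly like a Nim heap of size k (turning it to T and optionally flipping a coin at j < k corresponds to moving the heap from k to j, or to 0), and heads combine as a disjunctive sum (two heads at the same place would cancel, matching j XOR j = 0). So the Nim-value is the XOR of the 1-indexed positions of the heads.
Face-up positions (1-indexed): [1, 3, 7]
XOR 0 with 1: 0 XOR 1 = 1
XOR 1 with 3: 1 XOR 3 = 2
XOR 2 with 7: 2 XOR 7 = 5
Nim-value = 5

5


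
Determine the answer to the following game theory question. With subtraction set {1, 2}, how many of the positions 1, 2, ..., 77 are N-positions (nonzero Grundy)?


Subtraction set S = {1, 2}, so G(n) = n mod 3.
G(n) = 0 when n is a multiple of 3.
Multiples of 3 in [1, 77]: 25
N-positions (nonzero Grundy) = 77 - 25 = 52

52


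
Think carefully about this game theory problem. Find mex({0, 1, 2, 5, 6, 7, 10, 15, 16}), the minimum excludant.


Set = {0, 1, 2, 5, 6, 7, 10, 15, 16}
0 is in the set.
1 is in the set.
2 is in the set.
3 is NOT in the set. This is the mex.
mex = 3

3


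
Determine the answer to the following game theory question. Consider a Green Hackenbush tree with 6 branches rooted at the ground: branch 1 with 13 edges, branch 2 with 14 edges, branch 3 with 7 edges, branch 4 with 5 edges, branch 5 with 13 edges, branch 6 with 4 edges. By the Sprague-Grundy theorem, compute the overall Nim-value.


The tree has 6 branches from the ground vertex.
In Green Hackenbush, the Nim-value of a simple path of length k is k.
Branch 1: length 13, Nim-value = 13
Branch 2: length 14, Nim-value = 14
Branch 3: length 7, Nim-value = 7
Branch 4: length 5, Nim-value = 5
Branch 5: length 13, Nim-value = 13
Branch 6: length 4, Nim-value = 4
Total Nim-value = XOR of all branch values:
0 XOR 13 = 13
13 XOR 14 = 3
3 XOR 7 = 4
4 XOR 5 = 1
1 XOR 13 = 12
12 XOR 4 = 8
Nim-value of the tree = 8

8


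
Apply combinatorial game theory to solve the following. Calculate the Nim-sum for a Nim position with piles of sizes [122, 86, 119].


We need the XOR (exclusive or) of all pile sizes.
After XOR-ing pile 1 (size 122): 0 XOR 122 = 122
After XOR-ing pile 2 (size 86): 122 XOR 86 = 44
After XOR-ing pile 3 (size 119): 44 XOR 119 = 91
The Nim-value of this position is 91.

91


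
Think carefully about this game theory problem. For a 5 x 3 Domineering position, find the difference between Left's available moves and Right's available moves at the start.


Board is 5 x 3 (rows x cols).
Left (vertical) placements: (rows-1) * cols = 4 * 3 = 12
Right (horizontal) placements: rows * (cols-1) = 5 * 2 = 10
Advantage = Left - Right = 12 - 10 = 2

2


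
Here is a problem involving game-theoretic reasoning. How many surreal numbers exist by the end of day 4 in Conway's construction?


Day 0: {|} = 0 is born. Count = 1.
Day n: the number of surreal numbers born by day n is 2^(n+1) - 1.
By day 0: 2^1 - 1 = 1
By day 1: 2^2 - 1 = 3
By day 2: 2^3 - 1 = 7
By day 3: 2^4 - 1 = 15
By day 4: 2^5 - 1 = 31
By day 4: 31 surreal numbers.

31


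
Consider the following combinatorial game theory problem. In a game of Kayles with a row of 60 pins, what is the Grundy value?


Kayles: a move removes 1 or 2 adjacent pins from a contiguous row.
Removing pins from a row of k leaves two independent rows (a, b) with a + b = k - 1 (one pin) or a + b = k - 2 (two pins); an end removal gives a = 0.
By Sprague-Grundy, G(k) = mex{ G(a) XOR G(b) } over all these splits. G(0) = 0.
G(1): splits (0,0):0^0=0 -> mex({0}) = 1
G(2): splits (0,1):0^1=1 (0,0):0^0=0 -> mex({0, 1}) = 2
G(3): splits (0,2):0^2=2 (1,1):1^1=0 (0,1):0^1=1 -> mex({0, 1, 2}) = 3
G(4): splits (0,3):0^3=3 (1,2):1^2=3 (0,2):0^2=2 (1,1):1^1=0 -> mex({0, 2, 3}) = 1
G(5): splits (0,4):0^1=1 (1,3):1^3=2 (2,2):2^2=0 (0,3):0^3=3 (1,2):1^2=3 -> mex({0, 1, 2, 3}) = 4
G(6) = mex({0, 1, 2, 4}) = 3
G(7) = mex({0, 1, 3, 4, 5}) = 2
G(8) = mex({0, 2, 3, 5, 6}) = 1
G(9) = mex({0, 1, 2, 3, 6, 7}) = 4
G(10) = mex({0, 1, 3, 4, 5, 7}) = 2
G(11) = mex({0, 1, 2, 3, 4, 5}) = 6
G(12) = mex({0, 1, 2, 3, 5, 6, 7}) = 4
G(13) = mex({0, 2, 3, 4, 6, 7}) = 1
G(14) = mex({0, 1, 4, 5, 6, 7}) = 2
G(15) = mex({0, 1, 2, 3, 4, 5, 6}) = 7
G(16) = mex({0, 2, 3, 5, 6, 7}) = 1
G(17) = mex({0, 1, 2, 3, 5, 6, 7}) = 4
G(18) = mex({0, 1, 2, 4, 5, 6}) = 3
G(19) = mex({0, 1, 3, 4, 5, 7}) = 2
G(20) = mex({0, 2, 3, 4, 5, 6, 7}) = 1
G(21) = mex({0, 1, 2, 3, 5, 6, 7}) = 4
G(22) = mex({0, 1, 2, 3, 4, 5, 7}) = 6
G(23) = mex({0, 1, 2, 3, 4, 5, 6}) = 7
G(24) = mex({0, 1, 2, 3, 5, 6, 7}) = 4
G(25) = mex({0, 2, 3, 4, 6, 7}) = 1
G(26) = mex({0, 1, 3, 4, 5, 6, 7}) = 2
G(27) = mex({0, 1, 2, 3, 4, 5, 6, 7}) = 8
G(28) = mex({0, 1, 2, 3, 4, 6, 7, 8}) = 5
G(29) = mex({0, 1, 2, 3, 5, 6, 7, 8, 9}) = 4
G(30) = mex({0, 1, 2, 3, 4, 5, 6, 9, 10}) = 7
G(31) = mex({0, 1, 3, 4, 5, 7, 10, 11}) = 2
G(32) = mex({0, 2, 3, 4, 5, 6, 7, 9, 11}) = 1
G(33) = mex({0, 1, 2, 3, 4, 5, 6, 7, 9, 12}) = 8
G(34) = mex({0, 1, 2, 3, 4, 5, 7, 8, 11, 12}) = 6
G(35) = mex({0, 1, 2, 3, 4, 5, 6, 8, 9, 10, 11}) = 7
G(36) = mex({0, 1, 2, 3, 5, 6, 7, 9, 10}) = 4
G(37) = mex({0, 2, 3, 4, 6, 7, 9, 10, 11, 12}) = 1
G(38) = mex({0, 1, 3, 4, 5, 6, 7, 9, 10, 11, 12}) = 2
G(39) = mex({0, 1, 2, 4, 5, 6, 7, 9, 10, 12, 14}) = 3
G(40) = mex({0, 2, 3, 4, 6, 7, 11, 12, 14}) = 1
G(41) = mex({0, 1, 2, 3, 5, 6, 7, 9, 10, 11, 12}) = 4
G(42) = mex({0, 1, 2, 3, 4, 5, 6, 9, 10}) = 7
G(43) = mex({0, 1, 3, 4, 5, 7, 9, 10, 12, 15}) = 2
G(44) = mex({0, 2, 3, 4, 5, 6, 7, 9, 10, 12, 15}) = 1
G(45) = mex({0, 1, 2, 3, 4, 5, 6, 7, 9, 10, 12, 14}) = 8
G(46) = mex({0, 1, 3, 4, 5, 7, 8, 11, 12, 14}) = 2
G(47) = mex({0, 1, 2, 3, 4, 5, 6, 8, 9, 10, 11, 12}) = 7
G(48) = mex({0, 1, 2, 3, 5, 6, 7, 9, 10}) = 4
G(49) = mex({0, 2, 3, 4, 6, 7, 9, 10, 11, 12, 15}) = 1
G(50) = mex({0, 1, 4, 5, 6, 7, 9, 11, 12, 14, 15}) = 2
G(51) = mex({0, 1, 2, 3, 4, 5, 6, 7, 9, 12, 14, 15}) = 8
G(52) = mex({0, 2, 3, 4, 5, 6, 7, 8, 11, 12, 15}) = 1
G(53) = mex({0, 1, 2, 3, 5, 6, 7, 8, 9, 10, 11, 12}) = 4
G(54) = mex({0, 1, 2, 3, 4, 5, 6, 9, 10}) = 7
G(55) = mex({0, 1, 3, 4, 5, 7, 9, 10, 11, 12}) = 2
G(56) = mex({0, 2, 3, 4, 5, 6, 7, 9, 10, 11, 12, 13, 14}) = 1
G(57) = mex({0, 1, 2, 3, 5, 6, 7, 9, 10, 12, 13, 14, 15}) = 4
G(58) = mex({0, 1, 3, 4, 5, 7, 11, 12, 14, 15}) = 2
G(59) = mex({0, 1, 2, 3, 4, 5, 6, 9, 10, 11, 12, 15}) = 7
G(60) = mex({0, 1, 2, 3, 5, 6, 7, 9, 10}) = 4
Therefore G(60) = 4.

4


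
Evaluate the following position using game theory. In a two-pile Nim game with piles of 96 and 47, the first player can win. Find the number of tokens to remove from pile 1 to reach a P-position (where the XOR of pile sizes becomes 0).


Piles: 96 and 47
Current XOR: 96 XOR 47 = 79 (non-zero, so this is an N-position).
To make the XOR zero, we need to find a move that balances the piles.
For pile 1 (size 96): target = 96 XOR 79 = 47
We reduce pile 1 from 96 to 47.
Tokens removed: 96 - 47 = 49
Verification: 47 XOR 47 = 0

49


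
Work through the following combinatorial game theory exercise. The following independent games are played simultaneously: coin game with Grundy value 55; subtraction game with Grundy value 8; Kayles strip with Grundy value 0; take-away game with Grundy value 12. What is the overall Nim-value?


By the Sprague-Grundy theorem, the Grundy value of a sum of games is the XOR of individual Grundy values.
coin game: Grundy value = 55. Running XOR: 0 XOR 55 = 55
subtraction game: Grundy value = 8. Running XOR: 55 XOR 8 = 63
Kayles strip: Grundy value = 0. Running XOR: 63 XOR 0 = 63
take-away game: Grundy value = 12. Running XOR: 63 XOR 12 = 51
The combined Grundy value is 51.

51


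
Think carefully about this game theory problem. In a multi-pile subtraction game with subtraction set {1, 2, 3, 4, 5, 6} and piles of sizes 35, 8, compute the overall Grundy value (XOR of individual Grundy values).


Subtraction set: {1, 2, 3, 4, 5, 6}
For this subtraction set, G(n) = n mod 7 (period = max + 1 = 7).
Pile 1 (size 35): G(35) = 35 mod 7 = 0
Pile 2 (size 8): G(8) = 8 mod 7 = 1
Total Grundy value = XOR of all: 0 XOR 1 = 1

1


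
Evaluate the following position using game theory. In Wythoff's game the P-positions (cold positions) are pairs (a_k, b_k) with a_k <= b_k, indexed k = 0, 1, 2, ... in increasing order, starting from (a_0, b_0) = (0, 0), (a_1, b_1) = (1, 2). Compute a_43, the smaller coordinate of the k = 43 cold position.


By Wythoff's theorem, a_k = floor(k * phi) and b_k = floor(k * phi^2) = a_k + k, where phi = (1 + sqrt(5))/2 is the golden ratio.
phi = (1 + sqrt(5))/2 = 1.618034
k = 43
k * phi = 43 * 1.618034 = 69.575462
a_43 = floor(k * phi) = 69

69


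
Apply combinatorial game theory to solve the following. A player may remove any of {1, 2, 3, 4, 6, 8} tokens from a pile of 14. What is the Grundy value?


The subtraction set is S = {1, 2, 3, 4, 6, 8}.
G(k) = mex{ G(k - s) : s in S, s <= k }. We compute iteratively: G(0) = 0.
G(1) = mex({0}) = 1
G(2) = mex({0, 1}) = 2
G(3) = mex({0, 1, 2}) = 3
G(4) = mex({0, 1, 2, 3}) = 4
G(5) = mex({1, 2, 3, 4}) = 0
G(6) = mex({0, 2, 3, 4}) = 1
G(7) = mex({0, 1, 3, 4}) = 2
G(8) = mex({0, 1, 2, 4}) = 3
G(9) = mex({0, 1, 2, 3}) = 4
G(10) = mex({1, 2, 3, 4}) = 0
G(11) = mex({0, 2, 3, 4}) = 1
G(12) = mex({0, 1, 3, 4}) = 2
Observe that G(5)..G(12) = 0, 1, 2, 3, 4, 0, 1, 2 repeats G(0)..G(7) = 0, 1, 2, 3, 4, 0, 1, 2.
For k >= max(S) = 8, G(k) is determined by the previous 8 values G(k-8)..G(k-1); a window of 8 consecutive values has recurred shifted by 5, so by induction G(k + 5) = G(k) for all k >= 0: the sequence is periodic from the start with period 5.
One period: G(0..4) = 0, 1, 2, 3, 4.
14 mod 5 = 4, so G(14) = G(4) = 4.

4


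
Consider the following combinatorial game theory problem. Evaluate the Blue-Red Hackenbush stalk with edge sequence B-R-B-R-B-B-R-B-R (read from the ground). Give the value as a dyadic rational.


Edges (from ground): B-R-B-R-B-B-R-B-R
By Berlekamp's sign-expansion rule, a Blue-Red Hackenbush stalk has the value of the surreal number whose sign sequence is the edge sequence with B -> + and R -> -.
Sign sequence: +-+-++-+-
Trace the sign expansion in the surreal number tree, starting from 0:
Edge 1: B (sign +) -> bounds (0, +inf), value = 1
Edge 2: R (sign -) -> bounds (0, 1), value = 1/2
Edge 3: B (sign +) -> bounds (1/2, 1), value = 3/4
Edge 4: R (sign -) -> bounds (1/2, 3/4), value = 5/8
Edge 5: B (sign +) -> bounds (5/8, 3/4), value = 11/16
Edge 6: B (sign +) -> bounds (11/16, 3/4), value = 23/32
Edge 7: R (sign -) -> bounds (11/16, 23/32), value = 45/64
Edge 8: B (sign +) -> bounds (45/64, 23/32), value = 91/128
Edge 9: R (sign -) -> bounds (45/64, 91/128), value = 181/256
Game value = 181/256

181/256


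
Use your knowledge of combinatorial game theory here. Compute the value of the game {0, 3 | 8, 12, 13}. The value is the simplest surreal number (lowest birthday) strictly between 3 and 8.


Left options: {0, 3}, max = 3
Right options: {8, 12, 13}, min = 8
All options are numbers and max(Left) < min(Right), so by the simplicity theorem the value is the simplest (earliest-born) number strictly between 3 and 8.
Integers 4 through 7 all lie strictly between 3 and 8.
Among integers, the simplest (lowest birthday = smallest |n|; 0 is born on day 0, +-n on day n) is 4.
No non-integer in the interval can be simpler: if x is a non-integer in the interval, then floor(x) or ceil(x) also lies in the interval (the interval contains an integer), and both are proper prefixes of x's sign expansion, i.e. born earlier. So the game value is 4.
Game value = 4

4


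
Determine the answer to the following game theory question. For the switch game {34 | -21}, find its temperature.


The game is {34 | -21}, a switch {a | b} with numbers a > b.
Cooling {a | b} by t gives {a - t | b + t}, which stops being hot when a - t = b + t, i.e. at t = (a - b)/2. So the temperature of a switch is (a - b)/2.
Temperature = (Left option - Right option) / 2
= (34 - (-21)) / 2
= 55 / 2
= 55/2

55/2


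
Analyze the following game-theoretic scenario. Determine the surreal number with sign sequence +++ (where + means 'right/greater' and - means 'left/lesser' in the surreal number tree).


Sign expansion: +++
Rule: track bounds (lo, hi), initially (-inf, +inf). On '+', the current value becomes lo and we move to the simplest number in (value, hi): value + 1 if hi = +inf, otherwise the midpoint (value + hi)/2. On '-', the current value becomes hi and we move to value - 1 if lo = -inf, otherwise the midpoint (lo + value)/2.
Start at 0.
Step 1: sign = +, move right. Bounds: (0, +inf). Value = 1
Step 2: sign = +, move right. Bounds: (1, +inf). Value = 2
Step 3: sign = +, move right. Bounds: (2, +inf). Value = 3
The surreal number with sign expansion +++ is 3.

3


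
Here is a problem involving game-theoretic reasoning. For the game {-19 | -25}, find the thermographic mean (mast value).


Game = {-19 | -25}, a switch {a | b} with numbers a > b.
Its thermograph has left wall a - t and right wall b + t, which meet at t = (a - b)/2, where both equal (a + b)/2. So the mast (mean value) is at (a + b)/2.
Mean = (-19 + (-25))/2 = -44/2 = -22

-22


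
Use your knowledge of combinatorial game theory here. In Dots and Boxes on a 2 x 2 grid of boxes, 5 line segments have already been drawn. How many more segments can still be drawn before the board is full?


Grid: 2 x 2 boxes, i.e. 3 rows and 3 columns of dots.
Horizontal edges: (rows + 1) * cols = 3 * 2 = 6
Vertical edges: rows * (cols + 1) = 2 * 3 = 6
Total edges: 6 + 6 = 12
Edges drawn: 5
Remaining: 12 - 5 = 7

7


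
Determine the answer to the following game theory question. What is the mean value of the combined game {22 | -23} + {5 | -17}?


G1 = {22 | -23}, G2 = {5 | -17}
Each is a switch {a | b} with numbers a > b; its mean value is (a + b)/2, and mean value is additive over game sums: m(G1 + G2) = m(G1) + m(G2).
Mean of G1 = (22 + (-23))/2 = -1/2 = -1/2
Mean of G2 = (5 + (-17))/2 = -12/2 = -6
Mean of G1 + G2 = -1/2 + -6 = -13/2

-13/2


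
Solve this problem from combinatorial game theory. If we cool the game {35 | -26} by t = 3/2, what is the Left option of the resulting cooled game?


Original game: {35 | -26} (a switch {a | b} with a > b).
Cooling by t (for t below the temperature (a - b)/2 = 61/2) taxes each move by t: {a | b} cooled by t is {a - t | b + t}.
Cooling amount: t = 3/2
Cooled Left option: 35 - 3/2 = 67/2
Cooled Right option: -26 + 3/2 = -49/2
Cooled game: {67/2 | -49/2}
Left option = 67/2

67/2


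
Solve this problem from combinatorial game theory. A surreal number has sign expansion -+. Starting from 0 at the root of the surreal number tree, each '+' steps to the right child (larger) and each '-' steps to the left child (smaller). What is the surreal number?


Sign expansion: -+
Rule: track bounds (lo, hi), initially (-inf, +inf). On '+', the current value becomes lo and we move to the simplest number in (value, hi): value + 1 if hi = +inf, otherwise the midpoint (value + hi)/2. On '-', the current value becomes hi and we move to value - 1 if lo = -inf, otherwise the midpoint (lo + value)/2.
Start at 0.
Step 1: sign = -, move left. Bounds: (-inf, 0). Value = -1
Step 2: sign = +, move right. Bounds: (-1, 0). Value = -1/2
The surreal number with sign expansion -+ is -1/2.

-1/2


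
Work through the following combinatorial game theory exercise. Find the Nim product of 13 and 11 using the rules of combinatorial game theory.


Nim multiplication is bilinear over XOR: (u XOR v) * w = (u*w) XOR (v*w).
So we split each operand into its bit components and XOR the pairwise Nim products.
13 = 1 + 4 + 8 (as XOR of powers of 2).
11 = 1 + 2 + 8 (as XOR of powers of 2).
Using the standard Nim-product table on single bits:
  2*2 = 3,   2*4 = 8,   2*8 = 12,
  4*4 = 6,   4*8 = 11,  8*8 = 13,
and  1*x = x (identity), k*l = l*k (commutative).
Pairwise Nim products:
  1 * 1 = 1
  1 * 2 = 2
  1 * 8 = 8
  4 * 1 = 4
  4 * 2 = 8
  4 * 8 = 11
  8 * 1 = 8
  8 * 2 = 12
  8 * 8 = 13
XOR them: 1 XOR 2 XOR 8 XOR 4 XOR 8 XOR 11 XOR 8 XOR 12 XOR 13 = 5.
Result: 13 * 11 = 5 (in Nim).

5


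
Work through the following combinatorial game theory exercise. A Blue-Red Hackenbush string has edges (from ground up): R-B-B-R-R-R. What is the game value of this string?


Edges (from ground): R-B-B-R-R-R
By Berlekamp's sign-expansion rule, a Blue-Red Hackenbush stalk has the value of the surreal number whose sign sequence is the edge sequence with B -> + and R -> -.
Sign sequence: -++---
Trace the sign expansion in the surreal number tree, starting from 0:
Edge 1: R (sign -) -> bounds (-inf, 0), value = -1
Edge 2: B (sign +) -> bounds (-1, 0), value = -1/2
Edge 3: B (sign +) -> bounds (-1/2, 0), value = -1/4
Edge 4: R (sign -) -> bounds (-1/2, -1/4), value = -3/8
Edge 5: R (sign -) -> bounds (-1/2, -3/8), value = -7/16
Edge 6: R (sign -) -> bounds (-1/2, -7/16), value = -15/32
Game value = -15/32

-15/32


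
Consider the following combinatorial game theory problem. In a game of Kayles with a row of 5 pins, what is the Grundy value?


Kayles: a move removes 1 or 2 adjacent pins from a contiguous row.
Removing pins from a row of k leaves two independent rows (a, b) with a + b = k - 1 (one pin) or a + b = k - 2 (two pins); an end removal gives a = 0.
By Sprague-Grundy, G(k) = mex{ G(a) XOR G(b) } over all these splits. G(0) = 0.
G(1): splits (0,0):0^0=0 -> mex({0}) = 1
G(2): splits (0,1):0^1=1 (0,0):0^0=0 -> mex({0, 1}) = 2
G(3): splits (0,2):0^2=2 (1,1):1^1=0 (0,1):0^1=1 -> mex({0, 1, 2}) = 3
G(4): splits (0,3):0^3=3 (1,2):1^2=3 (0,2):0^2=2 (1,1):1^1=0 -> mex({0, 2, 3}) = 1
G(5): splits (0,4):0^1=1 (1,3):1^3=2 (2,2):2^2=0 (0,3):0^3=3 (1,2):1^2=3 -> mex({0, 1, 2, 3}) = 4
Therefore G(5) = 4.

4


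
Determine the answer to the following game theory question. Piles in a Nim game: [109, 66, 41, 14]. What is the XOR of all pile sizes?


We need the XOR (exclusive or) of all pile sizes.
After XOR-ing pile 1 (size 109): 0 XOR 109 = 109
After XOR-ing pile 2 (size 66): 109 XOR 66 = 47
After XOR-ing pile 3 (size 41): 47 XOR 41 = 6
After XOR-ing pile 4 (size 14): 6 XOR 14 = 8
The Nim-value of this position is 8.

8


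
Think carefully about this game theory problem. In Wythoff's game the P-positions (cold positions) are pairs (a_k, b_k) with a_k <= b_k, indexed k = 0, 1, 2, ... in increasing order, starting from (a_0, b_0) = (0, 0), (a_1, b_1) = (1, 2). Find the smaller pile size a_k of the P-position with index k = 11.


By Wythoff's theorem, a_k = floor(k * phi) and b_k = floor(k * phi^2) = a_k + k, where phi = (1 + sqrt(5))/2 is the golden ratio.
phi = (1 + sqrt(5))/2 = 1.618034
k = 11
k * phi = 11 * 1.618034 = 17.798374
a_11 = floor(k * phi) = 17

17


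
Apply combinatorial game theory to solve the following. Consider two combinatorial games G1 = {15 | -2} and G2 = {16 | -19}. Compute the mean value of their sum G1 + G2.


G1 = {15 | -2}, G2 = {16 | -19}
Each is a switch {a | b} with numbers a > b; its mean value is (a + b)/2, and mean value is additive over game sums: m(G1 + G2) = m(G1) + m(G2).
Mean of G1 = (15 + (-2))/2 = 13/2 = 13/2
Mean of G2 = (16 + (-19))/2 = -3/2 = -3/2
Mean of G1 + G2 = 13/2 + -3/2 = 5

5


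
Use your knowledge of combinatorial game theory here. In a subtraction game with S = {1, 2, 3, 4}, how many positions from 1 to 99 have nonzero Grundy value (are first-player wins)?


Subtraction set S = {1, 2, 3, 4}, so G(n) = n mod 5.
G(n) = 0 when n is a multiple of 5.
Multiples of 5 in [1, 99]: 19
N-positions (nonzero Grundy) = 99 - 19 = 80

80


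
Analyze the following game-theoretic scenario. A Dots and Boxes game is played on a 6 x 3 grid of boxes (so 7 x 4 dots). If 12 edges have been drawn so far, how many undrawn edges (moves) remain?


Grid: 6 x 3 boxes, i.e. 7 rows and 4 columns of dots.
Horizontal edges: (rows + 1) * cols = 7 * 3 = 21
Vertical edges: rows * (cols + 1) = 6 * 4 = 24
Total edges: 21 + 24 = 45
Edges drawn: 12
Remaining: 45 - 12 = 33

33


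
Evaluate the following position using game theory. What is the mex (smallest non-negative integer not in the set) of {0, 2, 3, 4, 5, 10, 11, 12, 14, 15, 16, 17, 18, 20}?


Set = {0, 2, 3, 4, 5, 10, 11, 12, 14, 15, 16, 17, 18, 20}
0 is in the set.
1 is NOT in the set. This is the mex.
mex = 1

1


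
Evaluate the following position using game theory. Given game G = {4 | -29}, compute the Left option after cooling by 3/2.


Original game: {4 | -29} (a switch {a | b} with a > b).
Cooling by t (for t below the temperature (a - b)/2 = 33/2) taxes each move by t: {a | b} cooled by t is {a - t | b + t}.
Cooling amount: t = 3/2
Cooled Left option: 4 - 3/2 = 5/2
Cooled Right option: -29 + 3/2 = -55/2
Cooled game: {5/2 | -55/2}
Left option = 5/2

5/2


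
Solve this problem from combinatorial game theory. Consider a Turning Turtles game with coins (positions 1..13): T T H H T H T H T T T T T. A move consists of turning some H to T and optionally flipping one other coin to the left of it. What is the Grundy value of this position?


Coins: T T H H T H T H T T T T T
Key fact: a single head at position k behaves exactly like a Nim heap of size k (turning it to T and optionally flipping a coin at j < k corresponds to moving the heap from k to j, or to 0), and heads combine as a disjunctive sum (two heads at the same place would cancel, matching j XOR j = 0). So the Nim-value is the XOR of the 1-indexed positions of the heads.
Face-up positions (1-indexed): [3, 4, 6, 8]
XOR 0 with 3: 0 XOR 3 = 3
XOR 3 with 4: 3 XOR 4 = 7
XOR 7 with 6: 7 XOR 6 = 1
XOR 1 with 8: 1 XOR 8 = 9
Nim-value = 9

9


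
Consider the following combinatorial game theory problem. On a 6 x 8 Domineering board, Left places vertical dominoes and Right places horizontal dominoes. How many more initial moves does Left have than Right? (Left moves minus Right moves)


Board is 6 x 8 (rows x cols).
Left (vertical) placements: (rows-1) * cols = 5 * 8 = 40
Right (horizontal) placements: rows * (cols-1) = 6 * 7 = 42
Advantage = Left - Right = 40 - 42 = -2

-2


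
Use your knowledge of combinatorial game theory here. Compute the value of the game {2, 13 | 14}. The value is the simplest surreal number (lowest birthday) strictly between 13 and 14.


Left options: {2, 13}, max = 13
Right options: {14}, min = 14
All options are numbers and max(Left) < min(Right), so by the simplicity theorem the value is the simplest (earliest-born) number strictly between 13 and 14.
No integer lies strictly between 13 and 14, so the value is the dyadic rational m/2^k in the interval with the smallest k (then m odd); search k = 1, 2, ...:
Denominator 2: 27/2 lies strictly between 13 and 14 -- found.
The simplest number in the interval is 27/2.
Game value = 27/2

27/2


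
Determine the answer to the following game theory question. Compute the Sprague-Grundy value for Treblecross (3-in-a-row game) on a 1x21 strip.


Treblecross: place X on empty cells; 3-in-a-row wins.
Playing within two cells of an existing X lets the opponent win at once, so sensible play treats the cells i-2..i+2 around each X as dead. The player left with no safe cell loses, so this is a normal-play take-away game on strips of safe cells.
Placing X at cell i (0-indexed) of a strip of k safe cells leaves independent strips of sizes max(0, i-2) and max(0, k-i-3). Hence G(k) = mex{ G(max(0,i-2)) XOR G(max(0,k-i-3)) : 0 <= i < k }, with G(0) = 0.
G(1): splits (0,0):0^0=0 -> mex({0}) = 1
G(2): splits (0,0):0^0=0 -> mex({0}) = 1
G(3): splits (0,0):0^0=0 -> mex({0}) = 1
G(4): splits (0,1):0^1=1 (0,0):0^0=0 -> mex({0, 1}) = 2
G(5): splits (0,2):0^1=1 (0,1):0^1=1 (0,0):0^0=0 -> mex({0, 1}) = 2
G(6) = mex({1}) = 0
G(7) = mex({0, 1, 2}) = 3
G(8) = mex({0, 1, 2}) = 3
G(9) = mex({0, 2}) = 1
G(10) = mex({0, 2, 3}) = 1
G(11) = mex({0, 3}) = 1
G(12) = mex({1, 3}) = 0
G(13) = mex({0, 1, 2, 3}) = 4
G(14) = mex({0, 1, 2}) = 3
G(15) = mex({0, 1, 2}) = 3
G(16) = mex({0, 1, 2, 4}) = 3
G(17) = mex({0, 1, 3, 4}) = 2
G(18) = mex({0, 1, 3, 4}) = 2
G(19) = mex({0, 1, 3, 5}) = 2
G(20) = mex({0, 1, 2, 3, 5}) = 4
G(21) = mex({0, 1, 2, 3, 5}) = 4
Therefore G(21) = 4.

4


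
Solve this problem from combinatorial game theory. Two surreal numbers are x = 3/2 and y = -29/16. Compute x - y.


x = 3/2, y = -29/16
Converting to common denominator: 16
x = 24/16, y = -29/16
x - y = 3/2 - -29/16 = 53/16

53/16


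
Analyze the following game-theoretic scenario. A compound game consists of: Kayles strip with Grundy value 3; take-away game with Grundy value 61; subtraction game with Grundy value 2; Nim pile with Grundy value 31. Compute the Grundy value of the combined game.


By the Sprague-Grundy theorem, the Grundy value of a sum of games is the XOR of individual Grundy values.
Kayles strip: Grundy value = 3. Running XOR: 0 XOR 3 = 3
take-away game: Grundy value = 61. Running XOR: 3 XOR 61 = 62
subtraction game: Grundy value = 2. Running XOR: 62 XOR 2 = 60
Nim pile: Grundy value = 31. Running XOR: 60 XOR 31 = 35
The combined Grundy value is 35.

35


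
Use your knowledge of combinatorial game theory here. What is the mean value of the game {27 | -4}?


Game = {27 | -4}, a switch {a | b} with numbers a > b.
Its thermograph has left wall a - t and right wall b + t, which meet at t = (a - b)/2, where both equal (a + b)/2. So the mast (mean value) is at (a + b)/2.
Mean = (27 + (-4))/2 = 23/2 = 23/2

23/2


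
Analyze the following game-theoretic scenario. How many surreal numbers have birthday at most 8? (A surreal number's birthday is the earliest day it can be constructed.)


Day 0: {|} = 0 is born. Count = 1.
Day n: the number of surreal numbers born by day n is 2^(n+1) - 1.
By day 0: 2^1 - 1 = 1
By day 1: 2^2 - 1 = 3
By day 2: 2^3 - 1 = 7
By day 3: 2^4 - 1 = 15
By day 4: 2^5 - 1 = 31
By day 5: 2^6 - 1 = 63
By day 6: 2^7 - 1 = 127
By day 7: 2^8 - 1 = 255
By day 8: 2^9 - 1 = 511
By day 8: 511 surreal numbers.

511


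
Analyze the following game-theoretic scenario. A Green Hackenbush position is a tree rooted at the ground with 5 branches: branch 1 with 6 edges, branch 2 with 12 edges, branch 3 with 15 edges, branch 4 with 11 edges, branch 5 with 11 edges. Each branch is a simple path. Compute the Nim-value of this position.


The tree has 5 branches from the ground vertex.
In Green Hackenbush, the Nim-value of a simple path of length k is k.
Branch 1: length 6, Nim-value = 6
Branch 2: length 12, Nim-value = 12
Branch 3: length 15, Nim-value = 15
Branch 4: length 11, Nim-value = 11
Branch 5: length 11, Nim-value = 11
Total Nim-value = XOR of all branch values:
0 XOR 6 = 6
6 XOR 12 = 10
10 XOR 15 = 5
5 XOR 11 = 14
14 XOR 11 = 5
Nim-value of the tree = 5

5


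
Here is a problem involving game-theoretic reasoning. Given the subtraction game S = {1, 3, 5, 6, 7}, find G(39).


The subtraction set is S = {1, 3, 5, 6, 7}.
G(k) = mex{ G(k - s) : s in S, s <= k }. We compute iteratively: G(0) = 0.
G(1) = mex({0}) = 1
G(2) = mex({1}) = 0
G(3) = mex({0}) = 1
G(4) = mex({1}) = 0
G(5) = mex({0}) = 1
G(6) = mex({0, 1}) = 2
G(7) = mex({0, 1, 2}) = 3
G(8) = mex({0, 1, 3}) = 2
G(9) = mex({0, 1, 2}) = 3
G(10) = mex({0, 1, 3}) = 2
G(11) = mex({0, 1, 2}) = 3
G(12) = mex({1, 2, 3}) = 0
G(13) = mex({0, 2, 3}) = 1
G(14) = mex({1, 2, 3}) = 0
G(15) = mex({0, 2, 3}) = 1
G(16) = mex({1, 2, 3}) = 0
G(17) = mex({0, 2, 3}) = 1
G(18) = mex({0, 1, 3}) = 2
Observe that G(12)..G(18) = 0, 1, 0, 1, 0, 1, 2 repeats G(0)..G(6) = 0, 1, 0, 1, 0, 1, 2.
For k >= max(S) = 7, G(k) is determined by the previous 7 values G(k-7)..G(k-1); a window of 7 consecutive values has recurred shifted by 12, so by induction G(k + 12) = G(k) for all k >= 0: the sequence is periodic from the start with period 12.
One period: G(0..11) = 0, 1, 0, 1, 0, 1, 2, 3, 2, 3, 2, 3.
39 mod 12 = 3, so G(39) = G(3) = 1.

1


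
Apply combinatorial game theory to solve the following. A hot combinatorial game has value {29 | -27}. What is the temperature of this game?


The game is {29 | -27}, a switch {a | b} with numbers a > b.
Cooling {a | b} by t gives {a - t | b + t}, which stops being hot when a - t = b + t, i.e. at t = (a - b)/2. So the temperature of a switch is (a - b)/2.
Temperature = (Left option - Right option) / 2
= (29 - (-27)) / 2
= 56 / 2
= 28

28


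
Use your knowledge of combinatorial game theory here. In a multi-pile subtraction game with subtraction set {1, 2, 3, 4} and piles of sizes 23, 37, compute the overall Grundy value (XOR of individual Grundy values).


Subtraction set: {1, 2, 3, 4}
For this subtraction set, G(n) = n mod 5 (period = max + 1 = 5).
Pile 1 (size 23): G(23) = 23 mod 5 = 3
Pile 2 (size 37): G(37) = 37 mod 5 = 2
Total Grundy value = XOR of all: 3 XOR 2 = 1

1


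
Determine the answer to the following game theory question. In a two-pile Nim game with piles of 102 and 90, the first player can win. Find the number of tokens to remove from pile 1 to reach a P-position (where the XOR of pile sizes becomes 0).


Piles: 102 and 90
Current XOR: 102 XOR 90 = 60 (non-zero, so this is an N-position).
To make the XOR zero, we need to find a move that balances the piles.
For pile 1 (size 102): target = 102 XOR 60 = 90
We reduce pile 1 from 102 to 90.
Tokens removed: 102 - 90 = 12
Verification: 90 XOR 90 = 0

12


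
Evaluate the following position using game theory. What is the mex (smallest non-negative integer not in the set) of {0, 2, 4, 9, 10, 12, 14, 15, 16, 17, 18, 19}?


Set = {0, 2, 4, 9, 10, 12, 14, 15, 16, 17, 18, 19}
0 is in the set.
1 is NOT in the set. This is the mex.
mex = 1

1


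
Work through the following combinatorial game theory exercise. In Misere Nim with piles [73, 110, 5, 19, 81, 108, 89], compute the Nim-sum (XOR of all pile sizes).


We need the XOR (exclusive or) of all pile sizes.
After XOR-ing pile 1 (size 73): 0 XOR 73 = 73
After XOR-ing pile 2 (size 110): 73 XOR 110 = 39
After XOR-ing pile 3 (size 5): 39 XOR 5 = 34
After XOR-ing pile 4 (size 19): 34 XOR 19 = 49
After XOR-ing pile 5 (size 81): 49 XOR 81 = 96
After XOR-ing pile 6 (size 108): 96 XOR 108 = 12
After XOR-ing pile 7 (size 89): 12 XOR 89 = 85
The Nim-value of this position is 85.

85


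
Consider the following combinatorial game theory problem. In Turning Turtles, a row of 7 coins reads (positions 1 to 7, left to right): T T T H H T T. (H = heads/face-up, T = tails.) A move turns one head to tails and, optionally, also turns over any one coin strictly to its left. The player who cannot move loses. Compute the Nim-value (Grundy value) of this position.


Coins: T T T H H T T
Key fact: a single head at position k behaves exactly like a Nim heap of size k (turning it to T and optionally flipping a coin at j < k corresponds to moving the heap from k to j, or to 0), and heads combine as a disjunctive sum (two heads at the same place would cancel, matching j XOR j = 0). So the Nim-value is the XOR of the 1-indexed positions of the heads.
Face-up positions (1-indexed): [4, 5]
XOR 0 with 4: 0 XOR 4 = 4
XOR 4 with 5: 4 XOR 5 = 1
Nim-value = 1

1


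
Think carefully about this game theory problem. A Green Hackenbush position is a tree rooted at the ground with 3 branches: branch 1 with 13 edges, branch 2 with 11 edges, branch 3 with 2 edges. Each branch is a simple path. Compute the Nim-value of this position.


The tree has 3 branches from the ground vertex.
In Green Hackenbush, the Nim-value of a simple path of length k is k.
Branch 1: length 13, Nim-value = 13
Branch 2: length 11, Nim-value = 11
Branch 3: length 2, Nim-value = 2
Total Nim-value = XOR of all branch values:
0 XOR 13 = 13
13 XOR 11 = 6
6 XOR 2 = 4
Nim-value of the tree = 4

4


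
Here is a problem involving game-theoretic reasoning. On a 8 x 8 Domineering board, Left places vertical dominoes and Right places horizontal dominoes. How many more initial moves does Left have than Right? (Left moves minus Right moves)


Board is 8 x 8 (rows x cols).
Left (vertical) placements: (rows-1) * cols = 7 * 8 = 56
Right (horizontal) placements: rows * (cols-1) = 8 * 7 = 56
Advantage = Left - Right = 56 - 56 = 0

0


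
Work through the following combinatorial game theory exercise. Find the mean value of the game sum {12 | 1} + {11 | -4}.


G1 = {12 | 1}, G2 = {11 | -4}
Each is a switch {a | b} with numbers a > b; its mean value is (a + b)/2, and mean value is additive over game sums: m(G1 + G2) = m(G1) + m(G2).
Mean of G1 = (12 + (1))/2 = 13/2 = 13/2
Mean of G2 = (11 + (-4))/2 = 7/2 = 7/2
Mean of G1 + G2 = 13/2 + 7/2 = 10

10


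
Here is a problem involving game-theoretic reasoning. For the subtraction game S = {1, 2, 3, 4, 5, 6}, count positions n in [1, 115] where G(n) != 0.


Subtraction set S = {1, 2, 3, 4, 5, 6}, so G(n) = n mod 7.
G(n) = 0 when n is a multiple of 7.
Multiples of 7 in [1, 115]: 16
N-positions (nonzero Grundy) = 115 - 16 = 99

99


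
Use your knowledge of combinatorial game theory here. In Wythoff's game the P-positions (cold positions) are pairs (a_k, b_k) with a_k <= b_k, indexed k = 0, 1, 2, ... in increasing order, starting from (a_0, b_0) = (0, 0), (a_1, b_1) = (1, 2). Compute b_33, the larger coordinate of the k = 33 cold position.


By Wythoff's theorem, a_k = floor(k * phi) and b_k = floor(k * phi^2) = a_k + k, where phi = (1 + sqrt(5))/2 is the golden ratio.
phi = (1 + sqrt(5))/2 = 1.618034
phi^2 = phi + 1 = 2.618034
k = 33
k * phi^2 = 33 * 2.618034 = 86.395122
b_33 = floor(k * phi^2) = 86 (check: a_33 + k = 53 + 33 = 86)

86


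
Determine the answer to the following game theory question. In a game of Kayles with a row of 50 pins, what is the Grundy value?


Kayles: a move removes 1 or 2 adjacent pins from a contiguous row.
Removing pins from a row of k leaves two independent rows (a, b) with a + b = k - 1 (one pin) or a + b = k - 2 (two pins); an end removal gives a = 0.
By Sprague-Grundy, G(k) = mex{ G(a) XOR G(b) } over all these splits. G(0) = 0.
G(1): splits (0,0):0^0=0 -> mex({0}) = 1
G(2): splits (0,1):0^1=1 (0,0):0^0=0 -> mex({0, 1}) = 2
G(3): splits (0,2):0^2=2 (1,1):1^1=0 (0,1):0^1=1 -> mex({0, 1, 2}) = 3
G(4): splits (0,3):0^3=3 (1,2):1^2=3 (0,2):0^2=2 (1,1):1^1=0 -> mex({0, 2, 3}) = 1
G(5): splits (0,4):0^1=1 (1,3):1^3=2 (2,2):2^2=0 (0,3):0^3=3 (1,2):1^2=3 -> mex({0, 1, 2, 3}) = 4
G(6) = mex({0, 1, 2, 4}) = 3
G(7) = mex({0, 1, 3, 4, 5}) = 2
G(8) = mex({0, 2, 3, 5, 6}) = 1
G(9) = mex({0, 1, 2, 3, 6, 7}) = 4
G(10) = mex({0, 1, 3, 4, 5, 7}) = 2
G(11) = mex({0, 1, 2, 3, 4, 5}) = 6
G(12) = mex({0, 1, 2, 3, 5, 6, 7}) = 4
G(13) = mex({0, 2, 3, 4, 6, 7}) = 1
G(14) = mex({0, 1, 4, 5, 6, 7}) = 2
G(15) = mex({0, 1, 2, 3, 4, 5, 6}) = 7
G(16) = mex({0, 2, 3, 5, 6, 7}) = 1
G(17) = mex({0, 1, 2, 3, 5, 6, 7}) = 4
G(18) = mex({0, 1, 2, 4, 5, 6}) = 3
G(19) = mex({0, 1, 3, 4, 5, 7}) = 2
G(20) = mex({0, 2, 3, 4, 5, 6, 7}) = 1
G(21) = mex({0, 1, 2, 3, 5, 6, 7}) = 4
G(22) = mex({0, 1, 2, 3, 4, 5, 7}) = 6
G(23) = mex({0, 1, 2, 3, 4, 5, 6}) = 7
G(24) = mex({0, 1, 2, 3, 5, 6, 7}) = 4
G(25) = mex({0, 2, 3, 4, 6, 7}) = 1
G(26) = mex({0, 1, 3, 4, 5, 6, 7}) = 2
G(27) = mex({0, 1, 2, 3, 4, 5, 6, 7}) = 8
G(28) = mex({0, 1, 2, 3, 4, 6, 7, 8}) = 5
G(29) = mex({0, 1, 2, 3, 5, 6, 7, 8, 9}) = 4
G(30) = mex({0, 1, 2, 3, 4, 5, 6, 9, 10}) = 7
G(31) = mex({0, 1, 3, 4, 5, 7, 10, 11}) = 2
G(32) = mex({0, 2, 3, 4, 5, 6, 7, 9, 11}) = 1
G(33) = mex({0, 1, 2, 3, 4, 5, 6, 7, 9, 12}) = 8
G(34) = mex({0, 1, 2, 3, 4, 5, 7, 8, 11, 12}) = 6
G(35) = mex({0, 1, 2, 3, 4, 5, 6, 8, 9, 10, 11}) = 7
G(36) = mex({0, 1, 2, 3, 5, 6, 7, 9, 10}) = 4
G(37) = mex({0, 2, 3, 4, 6, 7, 9, 10, 11, 12}) = 1
G(38) = mex({0, 1, 3, 4, 5, 6, 7, 9, 10, 11, 12}) = 2
G(39) = mex({0, 1, 2, 4, 5, 6, 7, 9, 10, 12, 14}) = 3
G(40) = mex({0, 2, 3, 4, 6, 7, 11, 12, 14}) = 1
G(41) = mex({0, 1, 2, 3, 5, 6, 7, 9, 10, 11, 12}) = 4
G(42) = mex({0, 1, 2, 3, 4, 5, 6, 9, 10}) = 7
G(43) = mex({0, 1, 3, 4, 5, 7, 9, 10, 12, 15}) = 2
G(44) = mex({0, 2, 3, 4, 5, 6, 7, 9, 10, 12, 15}) = 1
G(45) = mex({0, 1, 2, 3, 4, 5, 6, 7, 9, 10, 12, 14}) = 8
G(46) = mex({0, 1, 3, 4, 5, 7, 8, 11, 12, 14}) = 2
G(47) = mex({0, 1, 2, 3, 4, 5, 6, 8, 9, 10, 11, 12}) = 7
G(48) = mex({0, 1, 2, 3, 5, 6, 7, 9, 10}) = 4
G(49) = mex({0, 2, 3, 4, 6, 7, 9, 10, 11, 12, 15}) = 1
G(50) = mex({0, 1, 4, 5, 6, 7, 9, 11, 12, 14, 15}) = 2
Therefore G(50) = 2.

2
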